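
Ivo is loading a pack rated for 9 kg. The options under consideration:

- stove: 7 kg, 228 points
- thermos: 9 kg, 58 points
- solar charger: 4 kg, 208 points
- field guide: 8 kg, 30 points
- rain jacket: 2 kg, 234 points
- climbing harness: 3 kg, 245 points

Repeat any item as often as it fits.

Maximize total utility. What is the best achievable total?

947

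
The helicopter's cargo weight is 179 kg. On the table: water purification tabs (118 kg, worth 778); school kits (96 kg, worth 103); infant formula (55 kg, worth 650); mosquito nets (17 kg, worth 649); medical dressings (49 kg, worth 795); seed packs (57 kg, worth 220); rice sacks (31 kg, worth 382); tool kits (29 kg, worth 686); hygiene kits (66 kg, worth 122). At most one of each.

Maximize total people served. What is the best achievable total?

A density-first pass picks mosquito nets + medical dressings + rice sacks + tool kits — 2512 at 126 kg.
Dropping rice sacks frees 31 kg; slotting in infant formula (55 kg) lifts the total to 2780 at 150 kg.

2780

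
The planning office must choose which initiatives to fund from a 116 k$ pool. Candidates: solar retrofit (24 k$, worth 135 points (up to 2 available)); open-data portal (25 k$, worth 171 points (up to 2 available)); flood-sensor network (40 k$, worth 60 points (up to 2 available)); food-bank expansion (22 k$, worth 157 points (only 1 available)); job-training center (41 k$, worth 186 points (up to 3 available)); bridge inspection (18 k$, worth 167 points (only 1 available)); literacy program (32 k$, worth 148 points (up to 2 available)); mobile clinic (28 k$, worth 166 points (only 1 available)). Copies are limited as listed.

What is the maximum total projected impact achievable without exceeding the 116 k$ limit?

801

Solar retrofit + 2×open-data portal + food-bank expansion + bridge inspection uses 114 of the 116 k$ and totals 801.
Every other selection either busts 116 k$ or exceeds an availability limit or fails to beat 801.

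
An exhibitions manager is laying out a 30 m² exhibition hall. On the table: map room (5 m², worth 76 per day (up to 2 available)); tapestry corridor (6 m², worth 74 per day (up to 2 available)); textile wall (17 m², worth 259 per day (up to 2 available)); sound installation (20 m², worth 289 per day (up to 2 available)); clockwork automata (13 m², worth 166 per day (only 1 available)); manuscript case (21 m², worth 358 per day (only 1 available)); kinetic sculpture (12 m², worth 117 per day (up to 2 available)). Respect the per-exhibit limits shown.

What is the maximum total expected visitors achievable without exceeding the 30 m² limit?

441

A density-first pass picks map room + manuscript case — 434 at 26 m².
Dropping manuscript case frees 21 m²; slotting in map room + sound installation (25 m²) lifts the total to 441 at 30 m².
No other feasible combination exceeds 441.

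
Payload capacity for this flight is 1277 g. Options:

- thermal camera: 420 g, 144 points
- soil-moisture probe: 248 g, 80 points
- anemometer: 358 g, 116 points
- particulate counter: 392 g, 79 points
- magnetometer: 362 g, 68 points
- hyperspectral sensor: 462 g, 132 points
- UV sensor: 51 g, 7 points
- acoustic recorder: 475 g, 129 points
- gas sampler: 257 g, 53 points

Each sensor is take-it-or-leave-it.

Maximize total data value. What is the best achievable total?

392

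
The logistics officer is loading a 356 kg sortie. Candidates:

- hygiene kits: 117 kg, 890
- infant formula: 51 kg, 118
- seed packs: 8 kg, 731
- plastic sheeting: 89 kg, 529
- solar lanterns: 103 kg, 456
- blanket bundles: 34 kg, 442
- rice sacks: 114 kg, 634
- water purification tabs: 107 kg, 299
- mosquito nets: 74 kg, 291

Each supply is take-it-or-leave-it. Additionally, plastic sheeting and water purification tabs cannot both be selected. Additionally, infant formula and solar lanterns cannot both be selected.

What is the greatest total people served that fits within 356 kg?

Hygiene kits + seed packs + plastic sheeting + solar lanterns + blanket bundles uses 351 of the 356 kg and totals 3048.
Next best is hygiene kits + seed packs + blanket bundles + rice sacks + mosquito nets at 2988 (347 kg) — short by 60.

3048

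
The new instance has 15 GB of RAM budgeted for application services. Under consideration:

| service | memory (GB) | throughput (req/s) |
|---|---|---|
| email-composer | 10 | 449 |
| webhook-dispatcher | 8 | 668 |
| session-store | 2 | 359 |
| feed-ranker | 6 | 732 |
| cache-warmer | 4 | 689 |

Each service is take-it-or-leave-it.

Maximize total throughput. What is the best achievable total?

The ratio ordering already packs tightly: session-store + feed-ranker + cache-warmer, 12 GB, 1780.
Nothing else within 15 GB beats 1780.

1780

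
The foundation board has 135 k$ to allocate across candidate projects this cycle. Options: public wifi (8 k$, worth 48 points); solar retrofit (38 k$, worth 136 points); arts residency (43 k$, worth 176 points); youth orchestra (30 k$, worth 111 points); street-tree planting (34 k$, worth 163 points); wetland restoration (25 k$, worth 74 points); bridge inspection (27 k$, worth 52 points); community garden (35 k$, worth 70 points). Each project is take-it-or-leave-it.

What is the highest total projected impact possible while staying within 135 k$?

Filling by ratio: public wifi + arts residency + youth orchestra + street-tree planting for 498, with 20 k$ left unused.
The 43 k$ tied up in arts residency is better spent on solar retrofit + wetland restoration — total rises to 532 (135 k$).
The closest alternative, arts residency + youth orchestra + street-tree planting + wetland restoration, reaches only 524.

532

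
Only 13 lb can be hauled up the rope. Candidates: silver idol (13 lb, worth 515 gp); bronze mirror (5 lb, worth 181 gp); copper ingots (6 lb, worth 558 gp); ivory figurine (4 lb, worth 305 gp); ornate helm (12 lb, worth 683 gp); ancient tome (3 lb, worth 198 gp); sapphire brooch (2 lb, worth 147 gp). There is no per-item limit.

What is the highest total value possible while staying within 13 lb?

1116

By value per lb: copper ingots 93.00, ivory figurine 76.25, sapphire brooch 73.50 lead.
Best packing: 2×copper ingots — 12 lb, 1116 total.
No other feasible combination exceeds 1116.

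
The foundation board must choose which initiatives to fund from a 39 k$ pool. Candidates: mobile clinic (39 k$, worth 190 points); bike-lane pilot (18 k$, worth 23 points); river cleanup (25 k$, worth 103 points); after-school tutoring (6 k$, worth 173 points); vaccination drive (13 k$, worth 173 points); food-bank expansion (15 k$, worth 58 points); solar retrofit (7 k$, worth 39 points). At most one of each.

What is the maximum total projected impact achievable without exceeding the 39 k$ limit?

404

Density check — after-school tutoring 28.83, vaccination drive 13.31, solar retrofit 5.57 are the best per k$.
A density-first pass picks after-school tutoring + vaccination drive + solar retrofit — 385 at 26 k$.
The 7 k$ tied up in solar retrofit is better spent on food-bank expansion — total rises to 404 (34 k$).
Every other selection either busts 39 k$ or fails to beat 404.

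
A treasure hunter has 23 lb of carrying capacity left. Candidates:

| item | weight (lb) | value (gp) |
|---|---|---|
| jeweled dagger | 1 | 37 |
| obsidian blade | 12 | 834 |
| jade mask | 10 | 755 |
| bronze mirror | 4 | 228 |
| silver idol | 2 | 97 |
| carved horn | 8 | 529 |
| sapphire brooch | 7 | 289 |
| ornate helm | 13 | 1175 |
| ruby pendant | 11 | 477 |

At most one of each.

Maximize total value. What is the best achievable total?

Best packing: jade mask + ornate helm — 23 lb, 1930 total.
That's the maximum — no swap from here does better than 1930.

1930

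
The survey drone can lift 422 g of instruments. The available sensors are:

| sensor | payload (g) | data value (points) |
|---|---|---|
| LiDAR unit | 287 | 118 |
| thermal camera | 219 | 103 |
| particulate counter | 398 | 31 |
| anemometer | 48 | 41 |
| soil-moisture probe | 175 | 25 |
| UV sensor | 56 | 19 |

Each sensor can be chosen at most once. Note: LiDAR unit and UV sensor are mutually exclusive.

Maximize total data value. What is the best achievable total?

163

Ranking by ratio (data value/g): anemometer 0.85, thermal camera 0.47, LiDAR unit 0.41, UV sensor 0.34.
Best packing: thermal camera + anemometer + UV sensor — 323 g, 163 total.
Runner-up LiDAR unit + anemometer tops out at 159.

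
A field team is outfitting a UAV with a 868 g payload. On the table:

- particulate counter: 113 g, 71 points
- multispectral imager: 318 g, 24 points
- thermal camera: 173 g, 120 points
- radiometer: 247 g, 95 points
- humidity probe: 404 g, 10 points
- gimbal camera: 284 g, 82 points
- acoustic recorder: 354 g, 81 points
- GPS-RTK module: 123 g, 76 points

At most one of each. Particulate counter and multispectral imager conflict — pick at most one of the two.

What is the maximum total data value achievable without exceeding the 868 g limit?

373

By data value per g: thermal camera 0.69, particulate counter 0.63, GPS-RTK module 0.62 lead.
Greedy by ratio would take particulate counter + thermal camera + radiometer + GPS-RTK module: 656 g used, total 362.
The 113 g tied up in particulate counter is better spent on gimbal camera — total rises to 373 (827 g).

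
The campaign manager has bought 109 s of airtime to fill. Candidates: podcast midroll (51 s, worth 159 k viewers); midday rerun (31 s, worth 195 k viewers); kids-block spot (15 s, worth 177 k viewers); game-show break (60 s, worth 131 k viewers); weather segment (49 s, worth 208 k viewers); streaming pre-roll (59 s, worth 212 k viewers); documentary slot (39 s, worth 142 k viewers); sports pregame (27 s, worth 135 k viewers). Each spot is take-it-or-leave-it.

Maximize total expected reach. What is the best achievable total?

584

Density check — kids-block spot 11.80, midday rerun 6.29, sports pregame 5.00 are the best per s.
The ratio heuristic lands on midday rerun + kids-block spot + sports pregame (507) but leaves 36 s idle.
Dropping sports pregame frees 27 s; slotting in streaming pre-roll (59 s) lifts the total to 584 at 105 s.
The spare 4 s is too small for any remaining spot, and no exchange beats 584.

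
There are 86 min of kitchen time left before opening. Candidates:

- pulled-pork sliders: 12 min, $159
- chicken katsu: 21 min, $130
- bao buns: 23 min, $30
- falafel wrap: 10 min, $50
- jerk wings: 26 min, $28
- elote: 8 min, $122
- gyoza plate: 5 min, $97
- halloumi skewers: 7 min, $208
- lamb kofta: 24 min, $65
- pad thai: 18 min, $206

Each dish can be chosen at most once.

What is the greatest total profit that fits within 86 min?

The ratio ordering already packs tightly: pulled-pork sliders + chicken katsu + falafel wrap + elote + gyoza plate + halloumi skewers + pad thai, 81 min, 972.
An exhaustive check of the 1024 subsets confirms 972.

972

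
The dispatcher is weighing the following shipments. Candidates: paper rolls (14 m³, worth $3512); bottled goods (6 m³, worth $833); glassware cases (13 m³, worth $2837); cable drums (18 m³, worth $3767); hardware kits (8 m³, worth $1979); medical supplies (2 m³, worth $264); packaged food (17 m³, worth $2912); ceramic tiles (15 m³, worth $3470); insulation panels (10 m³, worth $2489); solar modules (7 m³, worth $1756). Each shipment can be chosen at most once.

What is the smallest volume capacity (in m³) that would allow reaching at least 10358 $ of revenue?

Minimise m³ subject to total revenue ≥ 10358.
Taking paper rolls + hardware kits + ceramic tiles + solar modules gives 10717 (≥ 10358) for 44 m³.
No combination under 44 m³ hits 10358.

44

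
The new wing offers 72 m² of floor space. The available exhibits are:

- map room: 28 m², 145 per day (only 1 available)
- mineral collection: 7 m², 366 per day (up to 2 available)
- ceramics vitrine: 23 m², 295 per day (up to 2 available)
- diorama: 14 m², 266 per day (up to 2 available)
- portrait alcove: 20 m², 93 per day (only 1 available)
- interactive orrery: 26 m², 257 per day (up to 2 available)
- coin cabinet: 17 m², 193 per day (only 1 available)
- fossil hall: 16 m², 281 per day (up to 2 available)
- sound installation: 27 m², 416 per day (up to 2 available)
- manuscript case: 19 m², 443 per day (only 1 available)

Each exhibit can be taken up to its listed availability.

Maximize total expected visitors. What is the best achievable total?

Filling by ratio: 2×mineral collection + 2×diorama + manuscript case for 1707, with 11 m² left unused.
Replace 2×diorama with ceramics vitrine + fossil hall: the trade gains 44 net, giving 1751 at 72 m².
No other feasible combination exceeds 1751.

1751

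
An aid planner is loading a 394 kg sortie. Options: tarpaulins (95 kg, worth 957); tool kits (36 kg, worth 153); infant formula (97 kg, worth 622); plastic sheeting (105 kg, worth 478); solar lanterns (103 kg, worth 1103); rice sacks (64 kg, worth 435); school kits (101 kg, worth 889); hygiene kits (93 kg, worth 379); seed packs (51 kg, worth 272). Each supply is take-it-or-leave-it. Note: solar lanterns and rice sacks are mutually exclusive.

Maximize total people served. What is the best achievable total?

By people served per kg: solar lanterns 10.71, tarpaulins 10.07, school kits 8.80 lead.
Best packing: tarpaulins + tool kits + solar lanterns + school kits + seed packs — 386 kg, 3374 total.
The spare 8 kg is too small for any remaining supply, and no feasible exchange beats 3374.

3374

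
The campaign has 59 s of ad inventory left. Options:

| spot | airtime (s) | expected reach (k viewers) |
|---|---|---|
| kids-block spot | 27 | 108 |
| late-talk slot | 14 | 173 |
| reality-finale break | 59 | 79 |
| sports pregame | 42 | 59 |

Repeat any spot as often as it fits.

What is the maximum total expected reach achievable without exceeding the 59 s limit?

692

Ranking by ratio (expected reach/s): late-talk slot 12.36, kids-block spot 4.00, sports pregame 1.40, reality-finale break 1.34.
Best packing: 4×late-talk slot — 56 s, 692 total.
The spare 3 s is too small for any remaining spot, and no exchange beats 692.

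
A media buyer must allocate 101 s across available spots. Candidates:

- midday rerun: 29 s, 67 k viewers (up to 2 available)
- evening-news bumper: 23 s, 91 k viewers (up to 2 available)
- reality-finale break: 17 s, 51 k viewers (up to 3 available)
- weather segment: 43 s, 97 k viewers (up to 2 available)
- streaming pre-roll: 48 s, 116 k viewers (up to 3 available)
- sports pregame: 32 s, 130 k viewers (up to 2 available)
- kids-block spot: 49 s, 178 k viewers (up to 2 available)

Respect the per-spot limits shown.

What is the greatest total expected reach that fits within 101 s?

Filling by ratio: evening-news bumper + 2×sports pregame for 351, with 14 s left unused.
Dropping sports pregame frees 32 s; slotting in evening-news bumper + reality-finale break (40 s) lifts the total to 363 at 95 s.

363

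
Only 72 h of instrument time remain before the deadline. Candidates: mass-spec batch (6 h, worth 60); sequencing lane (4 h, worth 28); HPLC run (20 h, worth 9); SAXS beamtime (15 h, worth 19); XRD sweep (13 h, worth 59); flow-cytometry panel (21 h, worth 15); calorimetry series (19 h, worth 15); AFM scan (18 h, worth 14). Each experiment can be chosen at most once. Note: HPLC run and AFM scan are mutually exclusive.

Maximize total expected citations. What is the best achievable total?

By expected citations per h: mass-spec batch 10.00, sequencing lane 7.00, XRD sweep 4.54 lead.
Mass-spec batch + sequencing lane + SAXS beamtime + XRD sweep + flow-cytometry panel uses 59 of the 72 h and totals 181.
An exhaustive check of the 256 subsets confirms 181.

181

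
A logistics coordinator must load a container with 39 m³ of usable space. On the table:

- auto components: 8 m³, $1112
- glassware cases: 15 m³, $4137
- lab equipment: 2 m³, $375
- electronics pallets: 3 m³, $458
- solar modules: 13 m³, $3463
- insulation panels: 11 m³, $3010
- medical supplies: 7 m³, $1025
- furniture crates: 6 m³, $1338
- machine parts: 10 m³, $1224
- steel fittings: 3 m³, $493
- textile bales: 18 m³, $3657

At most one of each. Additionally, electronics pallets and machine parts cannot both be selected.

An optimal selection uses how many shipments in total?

3

The maximum revenue within 39 m³ is 10610.
For example glassware cases + solar modules + insulation panels achieves it, using 39 m³.
Any selection reaching 10610 contains exactly 3 shipments.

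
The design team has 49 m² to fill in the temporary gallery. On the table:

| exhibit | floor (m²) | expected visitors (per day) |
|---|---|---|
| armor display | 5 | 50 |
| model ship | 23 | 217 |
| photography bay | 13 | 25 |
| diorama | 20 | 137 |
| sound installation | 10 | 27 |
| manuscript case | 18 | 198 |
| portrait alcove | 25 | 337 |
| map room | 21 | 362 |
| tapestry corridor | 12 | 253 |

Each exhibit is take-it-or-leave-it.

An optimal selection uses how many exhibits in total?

2

The maximum expected visitors within 49 m² is 699.
One optimal bundle: portrait alcove + map room (46 m²).
Every optimal selection uses 2 exhibits.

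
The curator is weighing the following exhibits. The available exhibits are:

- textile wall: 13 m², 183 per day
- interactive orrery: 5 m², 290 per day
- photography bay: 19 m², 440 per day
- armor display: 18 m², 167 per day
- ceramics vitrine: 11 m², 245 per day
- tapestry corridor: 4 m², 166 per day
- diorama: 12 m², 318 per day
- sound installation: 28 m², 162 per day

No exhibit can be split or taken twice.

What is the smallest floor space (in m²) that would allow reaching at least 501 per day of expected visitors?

Need the lightest bundle worth ≥ 501.
Taking interactive orrery + ceramics vitrine gives 535 (≥ 501) for 16 m².
Below 16 m² the best achievable stays under 501.

16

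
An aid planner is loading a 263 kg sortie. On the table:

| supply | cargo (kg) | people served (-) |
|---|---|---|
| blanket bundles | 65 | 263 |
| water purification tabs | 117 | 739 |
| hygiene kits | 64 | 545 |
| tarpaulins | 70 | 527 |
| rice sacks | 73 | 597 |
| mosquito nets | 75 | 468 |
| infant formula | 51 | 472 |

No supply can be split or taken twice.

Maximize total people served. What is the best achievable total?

2141

Ranking by ratio (people served/kg): infant formula 9.25, hygiene kits 8.52, rice sacks 8.18.
The ratio ordering already packs tightly: hygiene kits + tarpaulins + rice sacks + infant formula, 258 kg, 2141.
Runner-up hygiene kits + rice sacks + mosquito nets + infant formula tops out at 2082.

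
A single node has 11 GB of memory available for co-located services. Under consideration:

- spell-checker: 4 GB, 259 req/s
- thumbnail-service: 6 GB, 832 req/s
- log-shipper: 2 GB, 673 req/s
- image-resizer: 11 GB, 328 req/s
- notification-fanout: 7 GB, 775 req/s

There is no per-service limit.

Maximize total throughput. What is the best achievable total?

The ratio ordering already packs tightly: 5×log-shipper, 10 GB, 3365.
That's the maximum — no swap from here does better than 3365.

3365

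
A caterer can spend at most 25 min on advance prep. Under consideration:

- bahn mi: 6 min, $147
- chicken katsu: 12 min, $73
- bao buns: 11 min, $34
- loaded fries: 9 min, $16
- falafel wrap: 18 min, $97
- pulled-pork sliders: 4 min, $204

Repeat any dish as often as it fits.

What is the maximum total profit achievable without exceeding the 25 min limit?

Density check — pulled-pork sliders 51.00, bahn mi 24.50, chicken katsu 6.08 are the best per min.
The ratio ordering already packs tightly: 6×pulled-pork sliders, 24 min, 1224.
Nothing else within 25 min beats 1224.

1224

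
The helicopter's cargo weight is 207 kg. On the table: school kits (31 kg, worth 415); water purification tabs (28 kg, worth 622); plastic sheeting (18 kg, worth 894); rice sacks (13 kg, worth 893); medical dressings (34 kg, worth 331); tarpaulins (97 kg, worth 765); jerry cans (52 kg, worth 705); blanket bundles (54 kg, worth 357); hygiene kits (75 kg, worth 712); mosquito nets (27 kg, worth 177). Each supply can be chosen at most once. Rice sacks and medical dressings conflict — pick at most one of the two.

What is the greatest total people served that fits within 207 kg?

3886

Taking school kits + water purification tabs + plastic sheeting + rice sacks + jerry cans + blanket bundles: 196 kg used, 3886 in people served.
An exhaustive check of the 1024 subsets confirms 3886.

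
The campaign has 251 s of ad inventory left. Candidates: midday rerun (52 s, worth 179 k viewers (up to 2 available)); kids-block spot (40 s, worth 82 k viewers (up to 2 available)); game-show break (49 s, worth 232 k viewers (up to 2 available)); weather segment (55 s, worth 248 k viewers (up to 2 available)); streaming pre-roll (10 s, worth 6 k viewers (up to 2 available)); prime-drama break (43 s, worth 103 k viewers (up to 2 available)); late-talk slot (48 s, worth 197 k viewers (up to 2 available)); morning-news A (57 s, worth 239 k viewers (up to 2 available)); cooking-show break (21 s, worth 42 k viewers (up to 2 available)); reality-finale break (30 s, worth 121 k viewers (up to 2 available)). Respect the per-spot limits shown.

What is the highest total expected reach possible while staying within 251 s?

1106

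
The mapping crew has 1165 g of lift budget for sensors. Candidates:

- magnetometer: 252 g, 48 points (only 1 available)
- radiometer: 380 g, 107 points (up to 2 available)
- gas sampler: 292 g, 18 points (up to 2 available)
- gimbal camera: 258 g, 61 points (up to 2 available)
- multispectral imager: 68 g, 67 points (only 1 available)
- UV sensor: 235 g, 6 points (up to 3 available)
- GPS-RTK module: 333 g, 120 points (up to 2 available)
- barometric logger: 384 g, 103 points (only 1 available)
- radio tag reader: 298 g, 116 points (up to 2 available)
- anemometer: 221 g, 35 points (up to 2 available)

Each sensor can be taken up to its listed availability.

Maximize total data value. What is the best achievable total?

Ranking by ratio (data value/g): multispectral imager 0.99, radio tag reader 0.39, GPS-RTK module 0.36.
The ratio heuristic lands on multispectral imager + GPS-RTK module + 2×radio tag reader (419) but leaves 168 g idle.
Dropping radio tag reader frees 298 g; slotting in GPS-RTK module (333 g) lifts the total to 423 at 1032 g.

423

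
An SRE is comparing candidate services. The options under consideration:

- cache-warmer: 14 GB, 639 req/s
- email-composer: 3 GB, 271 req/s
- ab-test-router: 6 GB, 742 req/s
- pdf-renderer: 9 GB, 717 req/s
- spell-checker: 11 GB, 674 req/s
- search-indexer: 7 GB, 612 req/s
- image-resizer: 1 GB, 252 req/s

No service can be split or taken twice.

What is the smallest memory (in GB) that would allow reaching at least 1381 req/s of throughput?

14

Look for the lowest-memory combination reaching 1381.
ab-test-router + search-indexer + image-resizer: 1606 throughput at 14 GB.
Below 14 GB the best achievable stays under 1381.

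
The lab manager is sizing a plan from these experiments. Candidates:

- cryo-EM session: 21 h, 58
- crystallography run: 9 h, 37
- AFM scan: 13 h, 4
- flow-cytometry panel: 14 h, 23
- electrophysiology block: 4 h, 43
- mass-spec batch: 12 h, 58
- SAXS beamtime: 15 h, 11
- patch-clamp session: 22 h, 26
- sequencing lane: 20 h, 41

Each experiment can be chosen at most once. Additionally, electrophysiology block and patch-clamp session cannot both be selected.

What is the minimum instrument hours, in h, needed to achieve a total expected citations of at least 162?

45

Need the lightest bundle worth ≥ 162.
Taking crystallography run + electrophysiology block + mass-spec batch + sequencing lane gives 179 (≥ 162) for 45 h.
Below 45 h the best achievable stays under 162.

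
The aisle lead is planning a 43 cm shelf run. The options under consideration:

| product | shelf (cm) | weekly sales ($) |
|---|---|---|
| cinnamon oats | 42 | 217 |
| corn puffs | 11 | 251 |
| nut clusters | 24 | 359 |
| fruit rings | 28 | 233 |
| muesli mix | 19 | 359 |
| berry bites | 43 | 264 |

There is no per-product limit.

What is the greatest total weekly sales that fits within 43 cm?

861

Greedy by ratio would take 3×corn puffs: 33 cm used, total 753.
The 11 cm tied up in corn puffs is better spent on muesli mix — total rises to 861 (41 cm).
That's the maximum — no swap from here does better than 861.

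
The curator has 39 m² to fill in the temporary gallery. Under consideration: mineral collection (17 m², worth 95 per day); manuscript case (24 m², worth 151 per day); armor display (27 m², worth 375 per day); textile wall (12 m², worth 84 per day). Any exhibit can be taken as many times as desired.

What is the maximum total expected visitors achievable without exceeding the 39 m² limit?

By expected visitors per m²: armor display 13.89, textile wall 7.00, manuscript case 6.29 lead.
Armor display + textile wall uses 39 of the 39 m² and totals 459.

459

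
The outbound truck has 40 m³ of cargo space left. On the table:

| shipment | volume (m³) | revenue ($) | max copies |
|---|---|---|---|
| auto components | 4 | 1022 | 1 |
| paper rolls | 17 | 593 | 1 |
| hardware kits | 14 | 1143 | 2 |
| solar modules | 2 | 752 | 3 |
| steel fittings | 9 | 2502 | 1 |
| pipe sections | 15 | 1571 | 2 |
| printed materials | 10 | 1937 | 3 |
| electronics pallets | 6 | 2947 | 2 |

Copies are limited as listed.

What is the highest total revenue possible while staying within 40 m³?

12859

Density check — electronics pallets 491.17, solar modules 376.00, steel fittings 278.00, auto components 255.50 are the best per m³.
Greedy by ratio would take auto components + 3×solar modules + steel fittings + 2×electronics pallets: 31 m³ used, total 11674.
The 2 m³ tied up in solar modules is better spent on printed materials — total rises to 12859 (39 m³).
That's the maximum — no swap from here does better than 12859.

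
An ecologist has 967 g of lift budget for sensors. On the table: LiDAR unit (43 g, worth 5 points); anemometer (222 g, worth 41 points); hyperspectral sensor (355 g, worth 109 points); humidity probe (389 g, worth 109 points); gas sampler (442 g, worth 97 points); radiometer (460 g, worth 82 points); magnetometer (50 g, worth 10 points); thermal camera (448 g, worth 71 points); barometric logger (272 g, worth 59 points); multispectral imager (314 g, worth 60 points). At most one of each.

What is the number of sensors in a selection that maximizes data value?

The maximum data value within 967 g is 259.
For example anemometer + hyperspectral sensor + humidity probe achieves it, using 966 g.
Any selection reaching 259 contains exactly 3 sensors.

3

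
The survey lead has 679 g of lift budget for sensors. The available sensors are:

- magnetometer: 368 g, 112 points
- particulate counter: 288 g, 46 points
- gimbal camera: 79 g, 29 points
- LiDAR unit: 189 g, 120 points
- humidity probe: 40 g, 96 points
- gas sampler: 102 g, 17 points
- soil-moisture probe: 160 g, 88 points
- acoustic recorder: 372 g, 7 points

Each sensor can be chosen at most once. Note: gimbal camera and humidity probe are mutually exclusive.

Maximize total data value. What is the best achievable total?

By data value per g: humidity probe 2.40, LiDAR unit 0.63, soil-moisture probe 0.55, gimbal camera 0.37 lead.
Taking particulate counter + LiDAR unit + humidity probe + soil-moisture probe: 677 g used, 350 in data value.
Every other selection either busts 679 g or breaks a pairing rule or fails to beat 350.

350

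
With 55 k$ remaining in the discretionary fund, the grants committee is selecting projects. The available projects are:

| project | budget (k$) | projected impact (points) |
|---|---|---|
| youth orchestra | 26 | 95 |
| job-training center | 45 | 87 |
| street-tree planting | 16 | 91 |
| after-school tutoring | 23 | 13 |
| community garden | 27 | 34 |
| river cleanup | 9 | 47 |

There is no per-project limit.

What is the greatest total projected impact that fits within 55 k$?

282

A density-first pass picks 3×street-tree planting — 273 at 48 k$.
Dropping 3×street-tree planting frees 48 k$; slotting in 6×river cleanup (54 k$) lifts the total to 282 at 54 k$.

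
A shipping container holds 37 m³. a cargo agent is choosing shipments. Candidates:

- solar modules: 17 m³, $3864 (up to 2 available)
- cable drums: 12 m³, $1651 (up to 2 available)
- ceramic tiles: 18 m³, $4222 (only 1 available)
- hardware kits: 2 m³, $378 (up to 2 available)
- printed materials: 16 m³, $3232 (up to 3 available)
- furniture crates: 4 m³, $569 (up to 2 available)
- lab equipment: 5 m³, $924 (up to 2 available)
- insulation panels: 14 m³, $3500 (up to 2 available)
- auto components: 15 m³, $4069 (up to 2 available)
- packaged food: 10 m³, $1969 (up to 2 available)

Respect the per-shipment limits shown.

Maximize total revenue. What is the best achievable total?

Ranking by ratio (revenue/m³): auto components 271.27, insulation panels 250.00, ceramic tiles 234.56, solar modules 227.29.
Greedy by ratio would take 2×hardware kits + 2×auto components: 34 m³ used, total 8894.
Replace hardware kits with lab equipment: the trade gains 546 net, giving 9440 at 37 m³.
Nothing else within 37 m³ beats 9440.

9440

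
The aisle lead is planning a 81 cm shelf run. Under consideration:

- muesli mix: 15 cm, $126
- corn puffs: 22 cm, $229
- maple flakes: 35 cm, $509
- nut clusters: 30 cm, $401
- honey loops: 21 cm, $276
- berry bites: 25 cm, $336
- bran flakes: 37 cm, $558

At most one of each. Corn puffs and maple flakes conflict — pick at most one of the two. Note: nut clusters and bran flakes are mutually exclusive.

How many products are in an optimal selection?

3

Optimal total is 1121.
maple flakes + honey loops + berry bites hits 1121 at 81 cm.
All optima have 3 products.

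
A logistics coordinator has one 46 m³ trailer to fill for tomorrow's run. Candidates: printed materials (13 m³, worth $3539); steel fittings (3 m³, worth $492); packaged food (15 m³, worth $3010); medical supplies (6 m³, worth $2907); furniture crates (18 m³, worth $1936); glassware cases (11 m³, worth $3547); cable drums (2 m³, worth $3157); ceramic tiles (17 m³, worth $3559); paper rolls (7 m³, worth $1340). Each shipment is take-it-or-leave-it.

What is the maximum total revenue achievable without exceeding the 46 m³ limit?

Greedy by ratio would take printed materials + steel fittings + medical supplies + glassware cases + cable drums + paper rolls: 42 m³ used, total 14982.
Replace printed materials with ceramic tiles: the trade gains 20 net, giving 15002 at 46 m³.
No other feasible combination exceeds 15002.

15002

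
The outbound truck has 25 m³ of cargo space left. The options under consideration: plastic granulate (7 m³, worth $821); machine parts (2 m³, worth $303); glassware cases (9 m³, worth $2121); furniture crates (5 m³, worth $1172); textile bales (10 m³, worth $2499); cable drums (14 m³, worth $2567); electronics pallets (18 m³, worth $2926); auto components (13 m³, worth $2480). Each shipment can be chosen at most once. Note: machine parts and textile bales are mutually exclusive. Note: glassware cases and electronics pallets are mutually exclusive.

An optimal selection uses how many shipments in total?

3

The maximum revenue within 25 m³ is 5792.
One optimal bundle: glassware cases + furniture crates + textile bales (24 m³).
Any selection reaching 5792 contains exactly 3 shipments.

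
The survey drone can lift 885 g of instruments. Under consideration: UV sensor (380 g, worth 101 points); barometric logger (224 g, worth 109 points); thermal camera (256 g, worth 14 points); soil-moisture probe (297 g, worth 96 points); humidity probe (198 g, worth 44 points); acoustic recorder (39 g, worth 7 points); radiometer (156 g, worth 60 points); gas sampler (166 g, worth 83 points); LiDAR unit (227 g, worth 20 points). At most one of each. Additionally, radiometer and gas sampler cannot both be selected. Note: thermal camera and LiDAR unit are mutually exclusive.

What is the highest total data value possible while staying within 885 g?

Barometric logger + soil-moisture probe + humidity probe + gas sampler uses 885 of the 885 g and totals 332.
Next best is barometric logger + soil-moisture probe + humidity probe + radiometer at 309 (875 g) — short by 23.

332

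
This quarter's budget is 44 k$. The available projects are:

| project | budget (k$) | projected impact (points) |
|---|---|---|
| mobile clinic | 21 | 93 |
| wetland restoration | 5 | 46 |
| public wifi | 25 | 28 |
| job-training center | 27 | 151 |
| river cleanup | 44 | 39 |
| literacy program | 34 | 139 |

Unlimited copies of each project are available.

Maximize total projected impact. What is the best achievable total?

Density check — wetland restoration 9.20, job-training center 5.59, mobile clinic 4.43, literacy program 4.09 are the best per k$.
Best packing: 8×wetland restoration — 40 k$, 368 total.

368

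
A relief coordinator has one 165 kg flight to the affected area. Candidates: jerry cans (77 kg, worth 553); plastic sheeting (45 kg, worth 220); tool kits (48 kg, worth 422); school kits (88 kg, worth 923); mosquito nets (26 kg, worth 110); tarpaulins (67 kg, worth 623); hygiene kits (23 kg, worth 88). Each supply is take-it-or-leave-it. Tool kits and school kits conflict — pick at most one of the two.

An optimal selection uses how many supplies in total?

2

Optimal total is 1546.
One optimal bundle: school kits + tarpaulins (155 kg).
Any selection reaching 1546 contains exactly 2 supplies.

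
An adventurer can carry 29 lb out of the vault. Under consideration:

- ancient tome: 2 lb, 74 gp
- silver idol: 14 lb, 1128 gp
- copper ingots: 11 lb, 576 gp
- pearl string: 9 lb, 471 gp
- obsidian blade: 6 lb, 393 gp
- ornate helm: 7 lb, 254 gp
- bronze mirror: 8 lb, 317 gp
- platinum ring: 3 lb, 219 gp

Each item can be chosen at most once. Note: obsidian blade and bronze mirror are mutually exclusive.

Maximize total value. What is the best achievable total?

1992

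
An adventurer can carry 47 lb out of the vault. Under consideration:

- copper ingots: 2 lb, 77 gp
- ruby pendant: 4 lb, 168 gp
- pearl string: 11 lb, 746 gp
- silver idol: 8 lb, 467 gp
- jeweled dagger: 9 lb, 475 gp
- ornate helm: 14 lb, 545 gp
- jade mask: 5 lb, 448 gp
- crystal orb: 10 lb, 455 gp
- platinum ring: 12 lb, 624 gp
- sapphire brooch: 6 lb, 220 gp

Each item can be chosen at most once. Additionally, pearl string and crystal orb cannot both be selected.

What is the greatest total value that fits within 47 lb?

Best packing: copper ingots + pearl string + silver idol + jeweled dagger + jade mask + platinum ring — 47 lb, 2837 total.
No other feasible combination exceeds 2837.

2837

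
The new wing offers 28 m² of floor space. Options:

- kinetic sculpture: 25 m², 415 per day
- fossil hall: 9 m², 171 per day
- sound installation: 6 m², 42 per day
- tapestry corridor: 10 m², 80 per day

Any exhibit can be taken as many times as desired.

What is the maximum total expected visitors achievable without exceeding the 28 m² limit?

513

Best packing: 3×fossil hall — 27 m², 513 total.
Every other selection either busts 28 m² or fails to beat 513.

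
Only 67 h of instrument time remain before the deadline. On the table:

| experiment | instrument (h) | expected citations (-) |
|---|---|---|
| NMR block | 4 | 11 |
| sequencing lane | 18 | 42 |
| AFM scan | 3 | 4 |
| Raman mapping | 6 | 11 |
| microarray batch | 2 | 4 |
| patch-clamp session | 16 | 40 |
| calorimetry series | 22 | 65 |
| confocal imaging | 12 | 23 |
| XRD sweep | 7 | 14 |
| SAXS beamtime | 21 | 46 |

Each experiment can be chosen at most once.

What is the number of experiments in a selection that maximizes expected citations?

Best achievable expected citations is 172.
NMR block + sequencing lane + patch-clamp session + calorimetry series + XRD sweep hits 172 at 67 h.
Any selection reaching 172 contains exactly 5 experiments.

5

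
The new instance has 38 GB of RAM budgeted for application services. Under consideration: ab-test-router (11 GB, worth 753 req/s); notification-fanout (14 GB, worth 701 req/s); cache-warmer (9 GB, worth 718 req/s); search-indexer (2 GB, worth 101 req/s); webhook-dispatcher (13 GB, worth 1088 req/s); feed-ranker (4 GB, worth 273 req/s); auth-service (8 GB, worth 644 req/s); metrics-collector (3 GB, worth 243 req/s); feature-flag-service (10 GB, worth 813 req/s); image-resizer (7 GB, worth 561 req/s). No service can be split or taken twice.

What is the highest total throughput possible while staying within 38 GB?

By throughput per GB: webhook-dispatcher 83.69, feature-flag-service 81.30, metrics-collector 81.00, auth-service 80.50 lead.
Taking the top-ratio services first gives webhook-dispatcher + feed-ranker + auth-service + metrics-collector + feature-flag-service for 3061 (38 GB).
Replace feed-ranker and metrics-collector with image-resizer: the trade gains 45 net, giving 3106 at 38 GB.
Next best is webhook-dispatcher + feed-ranker + auth-service + metrics-collector + feature-flag-service at 3061 (38 GB) — short by 45.

3106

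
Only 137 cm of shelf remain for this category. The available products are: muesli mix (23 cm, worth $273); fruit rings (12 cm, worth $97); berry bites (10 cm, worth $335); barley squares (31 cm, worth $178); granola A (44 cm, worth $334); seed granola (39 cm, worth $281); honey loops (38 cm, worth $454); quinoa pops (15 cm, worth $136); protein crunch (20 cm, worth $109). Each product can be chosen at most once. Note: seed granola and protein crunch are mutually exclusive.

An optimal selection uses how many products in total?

6

The maximum weekly sales within 137 cm is 1576.
muesli mix + fruit rings + berry bites + seed granola + honey loops + quinoa pops hits 1576 at 137 cm.
All optima have 6 products.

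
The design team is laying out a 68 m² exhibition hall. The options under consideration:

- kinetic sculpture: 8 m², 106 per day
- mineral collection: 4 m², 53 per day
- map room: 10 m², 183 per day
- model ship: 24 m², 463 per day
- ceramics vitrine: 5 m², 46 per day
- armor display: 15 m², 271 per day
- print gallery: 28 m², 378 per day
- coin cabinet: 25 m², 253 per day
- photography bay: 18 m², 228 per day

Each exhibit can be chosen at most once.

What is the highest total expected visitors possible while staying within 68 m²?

By expected visitors per m²: model ship 19.29, map room 18.30, armor display 18.07 lead.
Filling by ratio: kinetic sculpture + mineral collection + map room + model ship + ceramics vitrine + armor display for 1122, with 2 m² left unused.
Dropping kinetic sculpture and mineral collection and ceramics vitrine frees 17 m²; slotting in photography bay (18 m²) lifts the total to 1145 at 67 m².
Nothing else within 68 m² beats 1145.

1145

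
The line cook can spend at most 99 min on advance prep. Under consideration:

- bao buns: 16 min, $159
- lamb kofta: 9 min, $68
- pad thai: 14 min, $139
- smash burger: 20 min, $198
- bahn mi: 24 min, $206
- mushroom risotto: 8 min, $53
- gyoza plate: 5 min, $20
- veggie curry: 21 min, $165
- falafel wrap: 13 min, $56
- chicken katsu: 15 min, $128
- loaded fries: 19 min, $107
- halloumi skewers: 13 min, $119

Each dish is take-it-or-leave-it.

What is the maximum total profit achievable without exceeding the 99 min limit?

Taking the top-ratio dishes first gives bao buns + lamb kofta + pad thai + smash burger + bahn mi + halloumi skewers for 889 (96 min).
The 33 min tied up in lamb kofta and bahn mi is better spent on veggie curry + chicken katsu — total rises to 908 (99 min).
Every other selection either busts 99 min or fails to beat 908.

908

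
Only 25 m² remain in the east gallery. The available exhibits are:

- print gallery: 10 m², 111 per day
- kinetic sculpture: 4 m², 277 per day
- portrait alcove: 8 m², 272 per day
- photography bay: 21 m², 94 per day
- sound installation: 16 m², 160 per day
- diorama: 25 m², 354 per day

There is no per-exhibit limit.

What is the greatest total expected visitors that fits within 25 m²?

Best packing: 6×kinetic sculpture — 24 m², 1662 total.
The spare 1 m² is too small for any remaining exhibit, and no exchange beats 1662.

1662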